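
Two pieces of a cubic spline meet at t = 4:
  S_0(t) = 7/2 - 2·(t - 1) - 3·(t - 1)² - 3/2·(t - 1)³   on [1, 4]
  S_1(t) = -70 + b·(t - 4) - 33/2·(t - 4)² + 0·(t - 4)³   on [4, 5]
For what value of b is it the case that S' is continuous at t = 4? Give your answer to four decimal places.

-60.5000

S_0'(t) = -2 - 6·(t - 1) - 9/2·(t - 1)², so S_0'(4) = -121/2. On the right, S_1'(4) = b, so b = -121/2.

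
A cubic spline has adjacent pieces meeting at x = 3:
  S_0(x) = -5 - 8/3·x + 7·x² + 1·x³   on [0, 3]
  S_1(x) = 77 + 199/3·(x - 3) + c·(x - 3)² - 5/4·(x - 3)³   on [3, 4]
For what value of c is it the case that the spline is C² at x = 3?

S_0''(x) = 14 + 6·x, so S_0''(3) = 32. On the right, S_1''(3) = 2c, so c = 16.

16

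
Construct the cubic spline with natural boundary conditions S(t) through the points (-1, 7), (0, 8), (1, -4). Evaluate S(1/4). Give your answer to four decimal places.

Let σ_i = S''(x_i). Step sizes h_i = 1, 1; slopes of the chords Δ_i = (y_(i+1) - y_i)/h_i = 1, -12.
  1·σ_0 + 4·σ_1 + 1·σ_2 = 6(Δ_1 - Δ_0) = -78
Natural end conditions: σ_0 = σ_2 = 0.
Hence σ_0 = 0, σ_1 = -39/2, σ_2 = 0.
On [0, 1], S(t) = 8 - 11/2·t - 39/4·t² + 13/4·t³.
With t = 1/4: S(1/4) = 1553/256.

6.0664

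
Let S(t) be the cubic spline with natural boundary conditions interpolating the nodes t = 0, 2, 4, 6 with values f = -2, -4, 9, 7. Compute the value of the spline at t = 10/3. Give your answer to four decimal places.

With M_i denoting the second derivative at x_i, h_i = 2, 2, 2, and Δ_i = (y_(i+1) − y_i)/h_i = -1, 13/2, -1:
  2·M_0 + 8·M_1 + 2·M_2 = 6(Δ_1 - Δ_0) = 45
  2·M_1 + 8·M_2 + 2·M_3 = 6(Δ_2 - Δ_1) = -45
Natural end conditions: M_0 = M_3 = 0.
Hence M_0 = 0, M_1 = 15/2, M_2 = -15/2, M_3 = 0.
On [2, 4], S(t) = -4 + 4·(t - 2) + 15/4·(t - 2)² - 5/4·(t - 2)³.
With (t - 2) = 4/3: S(10/3) = 136/27.

5.0370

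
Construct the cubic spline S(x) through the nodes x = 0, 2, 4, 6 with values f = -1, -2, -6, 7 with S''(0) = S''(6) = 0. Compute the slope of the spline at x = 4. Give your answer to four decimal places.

Write M_i for S''(x_i). With h_i = 2, 2, 2 and divided differences Δ_i = -1/2, -2, 13/2, the continuity of S' gives the tridiagonal system
  2·M_0 + 8·M_1 + 2·M_2 = 6(Δ_1 - Δ_0) = -9
  2·M_1 + 8·M_2 + 2·M_3 = 6(Δ_2 - Δ_1) = 51
Natural end conditions: M_0 = M_3 = 0.
Solving the tridiagonal system: M_0 = 0, M_1 = -29/10, M_2 = 71/10, M_3 = 0.
On [4, 6], S'(x) = b_2 + 2c_2·(x - 4) + 3d_2·(x - 4)² with b_2 = Δ_2 - h_2(2M_2 + M_3)/6 = 53/30, c_2 = M_2/2 = 71/20, d_2 = (M_3 - M_2)/(6h_2) = -71/120. So S'(4) = 53/30.

1.7667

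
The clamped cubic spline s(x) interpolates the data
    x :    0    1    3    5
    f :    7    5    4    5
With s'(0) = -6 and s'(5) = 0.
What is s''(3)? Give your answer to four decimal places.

1.3696

Write M_i for s''(x_i). With h_i = 1, 2, 2 and divided differences Δ_i = -2, -1/2, 1/2, the continuity of s' gives the tridiagonal system
  1·M_0 + 6·M_1 + 2·M_2 = 6(Δ_1 - Δ_0) = 9
  2·M_1 + 8·M_2 + 2·M_3 = 6(Δ_2 - Δ_1) = 6
Clamped end conditions give two more equations: 2h_0·M_0 + h_0·M_1 = 6(Δ_0 - s'(0)) = 24 and h_2·M_2 + 2h_2·M_3 = 6(s'(5) - Δ_2) = -3.
Solving: M_0 = 288/23, M_1 = -24/23, M_2 = 63/46, M_3 = -33/23.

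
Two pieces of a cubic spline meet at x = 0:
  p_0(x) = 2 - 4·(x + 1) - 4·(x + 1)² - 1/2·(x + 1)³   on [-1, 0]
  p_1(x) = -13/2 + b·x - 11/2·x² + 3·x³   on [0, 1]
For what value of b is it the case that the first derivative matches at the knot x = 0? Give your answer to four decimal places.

p_0'(x) = -4 - 8·(x + 1) - 3/2·(x + 1)², so p_0'(0) = -27/2. On the right, p_1'(0) = b, so b = -27/2.

-13.5000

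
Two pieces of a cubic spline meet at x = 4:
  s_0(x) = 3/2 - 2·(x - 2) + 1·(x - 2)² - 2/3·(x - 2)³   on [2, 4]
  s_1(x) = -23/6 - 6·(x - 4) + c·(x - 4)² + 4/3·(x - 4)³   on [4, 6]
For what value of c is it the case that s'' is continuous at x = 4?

s_0''(x) = 2 - 4·(x - 2), so s_0''(4) = -6. On the right, s_1''(4) = 2c, so c = -3.

-3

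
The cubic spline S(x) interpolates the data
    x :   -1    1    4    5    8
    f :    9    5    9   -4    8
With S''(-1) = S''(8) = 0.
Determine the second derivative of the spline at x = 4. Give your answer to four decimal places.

-15.0179

Write m_i for S''(x_i). With h_i = 2, 3, 1, 3 and divided differences Δ_i = -2, 4/3, -13, 4, the continuity of S' gives the tridiagonal system
  2·m_0 + 10·m_1 + 3·m_2 = 6(Δ_1 - Δ_0) = 20
  3·m_1 + 8·m_2 + 1·m_3 = 6(Δ_2 - Δ_1) = -86
  1·m_2 + 8·m_3 + 3·m_4 = 6(Δ_3 - Δ_2) = 102
Natural end conditions: m_0 = m_4 = 0.
Hence m_0 = 0, m_1 = 605/93, m_2 = -4190/279, m_3 = 4081/279, m_4 = 0.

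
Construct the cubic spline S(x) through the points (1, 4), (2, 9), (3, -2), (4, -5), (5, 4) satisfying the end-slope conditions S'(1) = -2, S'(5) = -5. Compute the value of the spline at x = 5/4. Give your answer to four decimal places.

Let σ_i = S''(x_i). Step sizes h_i = 1, 1, 1, 1; slopes of the chords Δ_i = (y_(i+1) - y_i)/h_i = 5, -11, -3, 9.
  1·σ_0 + 4·σ_1 + 1·σ_2 = 6(Δ_1 - Δ_0) = -96
  1·σ_1 + 4·σ_2 + 1·σ_3 = 6(Δ_2 - Δ_1) = 48
  1·σ_2 + 4·σ_3 + 1·σ_4 = 6(Δ_3 - Δ_2) = 72
Clamped end conditions give two more equations: 2h_0·σ_0 + h_0·σ_1 = 6(Δ_0 - S'(1)) = 42 and h_3·σ_3 + 2h_3·σ_4 = 6(S'(5) - Δ_3) = -84.
Solving: σ_0 = 159/4, σ_1 = -75/2, σ_2 = 57/4, σ_3 = 57/2, σ_4 = -225/4.
On [1, 2], S(x) = 4 - 2·(x - 1) + 159/8·(x - 1)² - 103/8·(x - 1)³.
With (x - 1) = 1/4: S(5/4) = 2325/512.

4.5410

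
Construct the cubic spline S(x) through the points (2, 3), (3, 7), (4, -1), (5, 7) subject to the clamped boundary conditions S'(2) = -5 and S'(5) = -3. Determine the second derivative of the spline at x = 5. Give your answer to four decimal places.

-57.4667

Let M_i = S''(x_i). Step sizes h_i = 1, 1, 1; slopes of the chords Δ_i = (y_(i+1) - y_i)/h_i = 4, -8, 8.
  1·M_0 + 4·M_1 + 1·M_2 = 6(Δ_1 - Δ_0) = -72
  1·M_1 + 4·M_2 + 1·M_3 = 6(Δ_2 - Δ_1) = 96
Clamped end conditions give two more equations: 2h_0·M_0 + h_0·M_1 = 6(Δ_0 - S'(2)) = 54 and h_2·M_2 + 2h_2·M_3 = 6(S'(5) - Δ_2) = -66.
Solving: M_0 = 722/15, M_1 = -634/15, M_2 = 734/15, M_3 = -862/15.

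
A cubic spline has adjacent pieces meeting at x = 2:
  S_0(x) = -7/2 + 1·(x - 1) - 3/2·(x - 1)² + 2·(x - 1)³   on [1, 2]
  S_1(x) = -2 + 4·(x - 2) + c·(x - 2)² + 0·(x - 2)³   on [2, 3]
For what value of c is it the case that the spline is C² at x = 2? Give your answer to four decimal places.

4.5000

S_0''(x) = -3 + 12·(x - 1), so S_0''(2) = 9. On the right, S_1''(2) = 2c, so c = 9/2.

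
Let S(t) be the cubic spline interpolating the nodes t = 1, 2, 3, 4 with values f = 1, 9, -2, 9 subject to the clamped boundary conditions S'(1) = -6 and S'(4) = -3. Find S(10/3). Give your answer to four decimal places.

1.2222

Let m_i = S''(x_i). Step sizes h_i = 1, 1, 1; slopes of the chords Δ_i = (y_(i+1) - y_i)/h_i = 8, -11, 11.
  1·m_0 + 4·m_1 + 1·m_2 = 6(Δ_1 - Δ_0) = -114
  1·m_1 + 4·m_2 + 1·m_3 = 6(Δ_2 - Δ_1) = 132
Clamped end conditions give two more equations: 2h_0·m_0 + h_0·m_1 = 6(Δ_0 - S'(1)) = 84 and h_2·m_2 + 2h_2·m_3 = 6(S'(4) - Δ_2) = -84.
Hence m_0 = 74, m_1 = -64, m_2 = 68, m_3 = -76.
On [3, 4], S(t) = -2 + 1·(t - 3) + 34·(t - 3)² - 24·(t - 3)³.
With (t - 3) = 1/3: S(10/3) = 11/9.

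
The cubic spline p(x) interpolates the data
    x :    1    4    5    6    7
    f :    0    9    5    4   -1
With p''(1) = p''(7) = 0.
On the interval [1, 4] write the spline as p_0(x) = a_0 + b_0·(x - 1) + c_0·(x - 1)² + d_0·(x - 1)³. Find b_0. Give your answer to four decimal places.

Put M_i = p'' at the i-th knot. Here h = (3, 1, 1, 1) and Δ = (3, -4, -1, -5), so the interior equations h_(i-1)·M_(i-1) + 2(h_(i-1)+h_i)·M_i + h_i·M_(i+1) = 6(Δ_i − Δ_(i-1)) read
  3·M_0 + 8·M_1 + 1·M_2 = 6(Δ_1 - Δ_0) = -42
  1·M_1 + 4·M_2 + 1·M_3 = 6(Δ_2 - Δ_1) = 18
  1·M_2 + 4·M_3 + 1·M_4 = 6(Δ_3 - Δ_2) = -24
Natural end conditions: M_0 = M_4 = 0.
Solving: M_0 = 0, M_1 = -363/58, M_2 = 234/29, M_3 = -465/58, M_4 = 0.
On [1, 4], with p_0(x) = a_0 + b_0·(x - 1) + c_0·(x - 1)² + d_0·(x - 1)³: c_0 = M_0/2 = 0, d_0 = (M_1 - M_0)/(6h_0) = -121/348, b_0 = Δ_0 - h_0(2M_0 + M_1)/6 = 711/116.

6.1293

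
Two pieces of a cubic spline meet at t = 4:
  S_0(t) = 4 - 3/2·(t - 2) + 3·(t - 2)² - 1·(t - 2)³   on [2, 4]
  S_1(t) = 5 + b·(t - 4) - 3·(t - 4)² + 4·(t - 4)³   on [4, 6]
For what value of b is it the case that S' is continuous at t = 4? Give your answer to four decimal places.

-1.5000

S_0'(t) = -3/2 + 6·(t - 2) - 3·(t - 2)², so S_0'(4) = -3/2. On the right, S_1'(4) = b, so b = -3/2.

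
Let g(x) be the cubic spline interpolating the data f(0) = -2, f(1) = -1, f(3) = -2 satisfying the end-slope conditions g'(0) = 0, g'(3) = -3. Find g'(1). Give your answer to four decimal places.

With m_i denoting the second derivative at x_i, h_i = 1, 2, and Δ_i = (y_(i+1) − y_i)/h_i = 1, -1/2:
  1·m_0 + 6·m_1 + 2·m_2 = 6(Δ_1 - Δ_0) = -9
Clamped end conditions give two more equations: 2h_0·m_0 + h_0·m_1 = 6(Δ_0 - g'(0)) = 6 and h_1·m_1 + 2h_1·m_2 = 6(g'(3) - Δ_1) = -15.
Solving: m_0 = 7/2, m_1 = -1, m_2 = -13/4.
On [1, 3], g'(x) = b_1 + 2c_1·(x - 1) + 3d_1·(x - 1)² with b_1 = Δ_1 - h_1(2m_1 + m_2)/6 = 5/4, c_1 = m_1/2 = -1/2, d_1 = (m_2 - m_1)/(6h_1) = -3/16. So g'(1) = 5/4.

1.2500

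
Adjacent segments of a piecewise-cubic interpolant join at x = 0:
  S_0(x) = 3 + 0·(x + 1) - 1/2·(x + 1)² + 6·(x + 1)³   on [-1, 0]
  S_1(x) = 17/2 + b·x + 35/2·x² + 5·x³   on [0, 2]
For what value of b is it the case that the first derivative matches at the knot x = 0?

S_0'(x) = 0 - 1·(x + 1) + 18·(x + 1)², so S_0'(0) = 17. On the right, S_1'(0) = b, so b = 17.

17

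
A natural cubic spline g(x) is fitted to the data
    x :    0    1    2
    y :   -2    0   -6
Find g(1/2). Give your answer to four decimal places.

Put σ_i = g'' at the i-th knot. Here h = (1, 1) and Δ = (2, -6), so the interior equations h_(i-1)·σ_(i-1) + 2(h_(i-1)+h_i)·σ_i + h_i·σ_(i+1) = 6(Δ_i − Δ_(i-1)) read
  1·σ_0 + 4·σ_1 + 1·σ_2 = 6(Δ_1 - Δ_0) = -48
Natural end conditions: σ_0 = σ_2 = 0.
Solving the tridiagonal system: σ_0 = 0, σ_1 = -12, σ_2 = 0.
On [0, 1], g(x) = -2 + 4·x + 0·x² - 2·x³.
With x = 1/2: g(1/2) = -1/4.

-0.2500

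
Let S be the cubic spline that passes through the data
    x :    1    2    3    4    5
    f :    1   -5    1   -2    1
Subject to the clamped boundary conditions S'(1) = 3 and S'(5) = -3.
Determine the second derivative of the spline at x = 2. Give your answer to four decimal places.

36.4286

Put m_i = S'' at the i-th knot. Here h = (1, 1, 1, 1) and Δ = (-6, 6, -3, 3), so the interior equations h_(i-1)·m_(i-1) + 2(h_(i-1)+h_i)·m_i + h_i·m_(i+1) = 6(Δ_i − Δ_(i-1)) read
  1·m_0 + 4·m_1 + 1·m_2 = 6(Δ_1 - Δ_0) = 72
  1·m_1 + 4·m_2 + 1·m_3 = 6(Δ_2 - Δ_1) = -54
  1·m_2 + 4·m_3 + 1·m_4 = 6(Δ_3 - Δ_2) = 36
Clamped end conditions give two more equations: 2h_0·m_0 + h_0·m_1 = 6(Δ_0 - S'(1)) = -54 and h_3·m_3 + 2h_3·m_4 = 6(S'(5) - Δ_3) = -36.
Hence m_0 = -633/14, m_1 = 255/7, m_2 = -57/2, m_3 = 165/7, m_4 = -417/14.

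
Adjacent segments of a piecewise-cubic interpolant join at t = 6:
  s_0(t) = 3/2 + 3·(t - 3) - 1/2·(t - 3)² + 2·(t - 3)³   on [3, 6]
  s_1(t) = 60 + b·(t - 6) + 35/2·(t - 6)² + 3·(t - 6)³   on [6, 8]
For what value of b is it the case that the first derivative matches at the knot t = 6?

54

s_0'(t) = 3 - 1·(t - 3) + 6·(t - 3)², so s_0'(6) = 54. On the right, s_1'(6) = b, so b = 54.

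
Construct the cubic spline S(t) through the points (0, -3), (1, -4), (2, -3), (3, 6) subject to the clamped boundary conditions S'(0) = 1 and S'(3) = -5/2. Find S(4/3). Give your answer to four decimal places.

With σ_i denoting the second derivative at x_i, h_i = 1, 1, 1, and Δ_i = (y_(i+1) − y_i)/h_i = -1, 1, 9:
  1·σ_0 + 4·σ_1 + 1·σ_2 = 6(Δ_1 - Δ_0) = 12
  1·σ_1 + 4·σ_2 + 1·σ_3 = 6(Δ_2 - Δ_1) = 48
Clamped end conditions give two more equations: 2h_0·σ_0 + h_0·σ_1 = 6(Δ_0 - S'(0)) = -12 and h_2·σ_2 + 2h_2·σ_3 = 6(S'(3) - Δ_2) = -69.
Forward elimination and back-substitution give σ_0 = -77/15, σ_1 = -26/15, σ_2 = 361/15, σ_3 = -698/15.
On [1, 2], S(t) = -4 - 73/30·(t - 1) - 13/15·(t - 1)² + 43/10·(t - 1)³.
With (t - 1) = 1/3: S(4/3) = -641/135.

-4.7481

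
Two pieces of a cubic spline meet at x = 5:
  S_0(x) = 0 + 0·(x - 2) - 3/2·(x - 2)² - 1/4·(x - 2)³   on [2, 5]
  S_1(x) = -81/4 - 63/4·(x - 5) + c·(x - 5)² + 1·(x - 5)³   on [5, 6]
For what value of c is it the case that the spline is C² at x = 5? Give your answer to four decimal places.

-3.7500

S_0''(x) = -3 - 3/2·(x - 2), so S_0''(5) = -15/2. On the right, S_1''(5) = 2c, so c = -15/4.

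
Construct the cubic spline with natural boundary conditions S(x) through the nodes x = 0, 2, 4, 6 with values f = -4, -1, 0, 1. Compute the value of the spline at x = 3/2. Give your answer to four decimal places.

-1.5750

Let M_i = S''(x_i). Step sizes h_i = 2, 2, 2; slopes of the chords Δ_i = (y_(i+1) - y_i)/h_i = 3/2, 1/2, 1/2.
  2·M_0 + 8·M_1 + 2·M_2 = 6(Δ_1 - Δ_0) = -6
  2·M_1 + 8·M_2 + 2·M_3 = 6(Δ_2 - Δ_1) = 0
Natural end conditions: M_0 = M_3 = 0.
Hence M_0 = 0, M_1 = -4/5, M_2 = 1/5, M_3 = 0.
On [0, 2], S(x) = -4 + 53/30·x + 0·x² - 1/15·x³.
With x = 3/2: S(3/2) = -63/40.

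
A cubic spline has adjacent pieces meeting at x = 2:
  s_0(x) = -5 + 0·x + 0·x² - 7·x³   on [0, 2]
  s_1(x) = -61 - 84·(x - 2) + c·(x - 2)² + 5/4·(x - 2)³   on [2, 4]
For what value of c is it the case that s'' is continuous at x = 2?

s_0''(x) = 0 - 42·x, so s_0''(2) = -84. On the right, s_1''(2) = 2c, so c = -42.

-42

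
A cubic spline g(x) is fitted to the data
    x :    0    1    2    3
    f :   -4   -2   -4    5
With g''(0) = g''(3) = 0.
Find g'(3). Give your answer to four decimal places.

12.2000

With M_i denoting the second derivative at x_i, h_i = 1, 1, 1, and Δ_i = (y_(i+1) − y_i)/h_i = 2, -2, 9:
  1·M_0 + 4·M_1 + 1·M_2 = 6(Δ_1 - Δ_0) = -24
  1·M_1 + 4·M_2 + 1·M_3 = 6(Δ_2 - Δ_1) = 66
Natural end conditions: M_0 = M_3 = 0.
Hence M_0 = 0, M_1 = -54/5, M_2 = 96/5, M_3 = 0.
On [2, 3], g'(x) = b_2 + 2c_2·(x - 2) + 3d_2·(x - 2)² with b_2 = Δ_2 - h_2(2M_2 + M_3)/6 = 13/5, c_2 = M_2/2 = 48/5, d_2 = (M_3 - M_2)/(6h_2) = -16/5. So g'(3) = 61/5.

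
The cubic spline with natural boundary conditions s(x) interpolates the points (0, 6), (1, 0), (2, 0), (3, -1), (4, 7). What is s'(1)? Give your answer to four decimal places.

-2.3214

With M_i denoting the second derivative at x_i, h_i = 1, 1, 1, 1, and Δ_i = (y_(i+1) − y_i)/h_i = -6, 0, -1, 8:
  1·M_0 + 4·M_1 + 1·M_2 = 6(Δ_1 - Δ_0) = 36
  1·M_1 + 4·M_2 + 1·M_3 = 6(Δ_2 - Δ_1) = -6
  1·M_2 + 4·M_3 + 1·M_4 = 6(Δ_3 - Δ_2) = 54
Natural end conditions: M_0 = M_4 = 0.
Solving the tridiagonal system: M_0 = 0, M_1 = 309/28, M_2 = -57/7, M_3 = 435/28, M_4 = 0.
On [1, 2], s'(x) = b_1 + 2c_1·(x - 1) + 3d_1·(x - 1)² with b_1 = Δ_1 - h_1(2M_1 + M_2)/6 = -65/28, c_1 = M_1/2 = 309/56, d_1 = (M_2 - M_1)/(6h_1) = -179/56. So s'(1) = -65/28.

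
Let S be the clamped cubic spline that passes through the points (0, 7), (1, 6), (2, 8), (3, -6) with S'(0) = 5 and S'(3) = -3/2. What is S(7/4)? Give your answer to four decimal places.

9.0453

With M_i denoting the second derivative at x_i, h_i = 1, 1, 1, and Δ_i = (y_(i+1) − y_i)/h_i = -1, 2, -14:
  1·M_0 + 4·M_1 + 1·M_2 = 6(Δ_1 - Δ_0) = 18
  1·M_1 + 4·M_2 + 1·M_3 = 6(Δ_2 - Δ_1) = -96
Clamped end conditions give two more equations: 2h_0·M_0 + h_0·M_1 = 6(Δ_0 - S'(0)) = -36 and h_2·M_2 + 2h_2·M_3 = 6(S'(3) - Δ_2) = 75.
Forward elimination and back-substitution give M_0 = -443/15, M_1 = 346/15, M_2 = -671/15, M_3 = 898/15.
On [1, 2], S(t) = 6 + 53/30·(t - 1) + 173/15·(t - 1)² - 113/10·(t - 1)³.
With (t - 1) = 3/4: S(7/4) = 5789/640.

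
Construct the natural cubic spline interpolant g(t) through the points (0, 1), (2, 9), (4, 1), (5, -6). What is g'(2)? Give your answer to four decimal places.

0.1818

Put M_i = g'' at the i-th knot. Here h = (2, 2, 1) and Δ = (4, -4, -7), so the interior equations h_(i-1)·M_(i-1) + 2(h_(i-1)+h_i)·M_i + h_i·M_(i+1) = 6(Δ_i − Δ_(i-1)) read
  2·M_0 + 8·M_1 + 2·M_2 = 6(Δ_1 - Δ_0) = -48
  2·M_1 + 6·M_2 + 1·M_3 = 6(Δ_2 - Δ_1) = -18
Natural end conditions: M_0 = M_3 = 0.
Solving: M_0 = 0, M_1 = -63/11, M_2 = -12/11, M_3 = 0.
On [2, 4], g'(t) = b_1 + 2c_1·(t - 2) + 3d_1·(t - 2)² with b_1 = Δ_1 - h_1(2M_1 + M_2)/6 = 2/11, c_1 = M_1/2 = -63/22, d_1 = (M_2 - M_1)/(6h_1) = 17/44. So g'(2) = 2/11.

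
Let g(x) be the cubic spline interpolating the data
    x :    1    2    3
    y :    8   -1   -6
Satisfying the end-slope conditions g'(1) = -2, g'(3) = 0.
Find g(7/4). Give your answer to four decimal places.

1.7188

Put m_i = g'' at the i-th knot. Here h = (1, 1) and Δ = (-9, -5), so the interior equations h_(i-1)·m_(i-1) + 2(h_(i-1)+h_i)·m_i + h_i·m_(i+1) = 6(Δ_i − Δ_(i-1)) read
  1·m_0 + 4·m_1 + 1·m_2 = 6(Δ_1 - Δ_0) = 24
Clamped end conditions give two more equations: 2h_0·m_0 + h_0·m_1 = 6(Δ_0 - g'(1)) = -42 and h_1·m_1 + 2h_1·m_2 = 6(g'(3) - Δ_1) = 30.
Solving the tridiagonal system: m_0 = -26, m_1 = 10, m_2 = 10.
On [1, 2], g(x) = 8 - 2·(x - 1) - 13·(x - 1)² + 6·(x - 1)³.
With (x - 1) = 3/4: g(7/4) = 55/32.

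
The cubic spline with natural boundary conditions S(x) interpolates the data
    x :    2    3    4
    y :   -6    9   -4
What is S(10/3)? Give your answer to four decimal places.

Write M_i for S''(x_i). With h_i = 1, 1 and divided differences Δ_i = 15, -13, the continuity of S' gives the tridiagonal system
  1·M_0 + 4·M_1 + 1·M_2 = 6(Δ_1 - Δ_0) = -168
Natural end conditions: M_0 = M_2 = 0.
Hence M_0 = 0, M_1 = -42, M_2 = 0.
On [3, 4], S(x) = 9 + 1·(x - 3) - 21·(x - 3)² + 7·(x - 3)³.
With (x - 3) = 1/3: S(10/3) = 196/27.

7.2593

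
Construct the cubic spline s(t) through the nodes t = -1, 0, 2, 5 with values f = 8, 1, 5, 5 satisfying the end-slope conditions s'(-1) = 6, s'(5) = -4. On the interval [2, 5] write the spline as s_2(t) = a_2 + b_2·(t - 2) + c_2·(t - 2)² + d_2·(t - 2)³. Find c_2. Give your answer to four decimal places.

With M_i denoting the second derivative at x_i, h_i = 1, 2, 3, and Δ_i = (y_(i+1) − y_i)/h_i = -7, 2, 0:
  1·M_0 + 6·M_1 + 2·M_2 = 6(Δ_1 - Δ_0) = 54
  2·M_1 + 10·M_2 + 3·M_3 = 6(Δ_2 - Δ_1) = -12
Clamped end conditions give two more equations: 2h_0·M_0 + h_0·M_1 = 6(Δ_0 - s'(-1)) = -78 and h_2·M_2 + 2h_2·M_3 = 6(s'(5) - Δ_2) = -24.
Hence M_0 = -2750/57, M_1 = 1054/57, M_2 = -248/57, M_3 = -104/57.
On [2, 5], with s_2(t) = a_2 + b_2·(t - 2) + c_2·(t - 2)² + d_2·(t - 2)³: c_2 = M_2/2 = -124/57, d_2 = (M_3 - M_2)/(6h_2) = 8/57, b_2 = Δ_2 - h_2(2M_2 + M_3)/6 = 100/19.

-2.1754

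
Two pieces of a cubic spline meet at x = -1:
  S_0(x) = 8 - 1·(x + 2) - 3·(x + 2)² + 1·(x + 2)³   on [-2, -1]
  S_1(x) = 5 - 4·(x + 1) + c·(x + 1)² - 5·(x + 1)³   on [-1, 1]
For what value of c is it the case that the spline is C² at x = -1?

S_0''(x) = -6 + 6·(x + 2), so S_0''(-1) = 0. On the right, S_1''(-1) = 2c, so c = 0.

0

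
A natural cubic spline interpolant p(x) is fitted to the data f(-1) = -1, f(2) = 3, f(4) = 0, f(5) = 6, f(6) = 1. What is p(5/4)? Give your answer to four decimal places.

4.0308

Put M_i = p'' at the i-th knot. Here h = (3, 2, 1, 1) and Δ = (4/3, -3/2, 6, -5), so the interior equations h_(i-1)·M_(i-1) + 2(h_(i-1)+h_i)·M_i + h_i·M_(i+1) = 6(Δ_i − Δ_(i-1)) read
  3·M_0 + 10·M_1 + 2·M_2 = 6(Δ_1 - Δ_0) = -17
  2·M_1 + 6·M_2 + 1·M_3 = 6(Δ_2 - Δ_1) = 45
  1·M_2 + 4·M_3 + 1·M_4 = 6(Δ_3 - Δ_2) = -66
Natural end conditions: M_0 = M_4 = 0.
Hence M_0 = 0, M_1 = -883/214, M_2 = 1298/107, M_3 = -2090/107, M_4 = 0.
On [-1, 2], p(x) = -1 + 4361/1284·(x + 1) + 0·(x + 1)² - 883/3852·(x + 1)³.
With (x + 1) = 9/4: p(5/4) = 110413/27392.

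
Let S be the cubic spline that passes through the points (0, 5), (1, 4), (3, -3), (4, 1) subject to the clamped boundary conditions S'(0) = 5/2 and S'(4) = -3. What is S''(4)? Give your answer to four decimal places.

-28.0857

Let M_i = S''(x_i). Step sizes h_i = 1, 2, 1; slopes of the chords Δ_i = (y_(i+1) - y_i)/h_i = -1, -7/2, 4.
  1·M_0 + 6·M_1 + 2·M_2 = 6(Δ_1 - Δ_0) = -15
  2·M_1 + 6·M_2 + 1·M_3 = 6(Δ_2 - Δ_1) = 45
Clamped end conditions give two more equations: 2h_0·M_0 + h_0·M_1 = 6(Δ_0 - S'(0)) = -21 and h_2·M_2 + 2h_2·M_3 = 6(S'(4) - Δ_2) = -42.
Solving: M_0 = -263/35, M_1 = -209/35, M_2 = 496/35, M_3 = -983/35.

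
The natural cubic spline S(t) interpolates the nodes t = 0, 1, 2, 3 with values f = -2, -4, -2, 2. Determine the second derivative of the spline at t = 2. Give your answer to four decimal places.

1.6000

Write m_i for S''(x_i). With h_i = 1, 1, 1 and divided differences Δ_i = -2, 2, 4, the continuity of S' gives the tridiagonal system
  1·m_0 + 4·m_1 + 1·m_2 = 6(Δ_1 - Δ_0) = 24
  1·m_1 + 4·m_2 + 1·m_3 = 6(Δ_2 - Δ_1) = 12
Natural end conditions: m_0 = m_3 = 0.
Forward elimination and back-substitution give m_0 = 0, m_1 = 28/5, m_2 = 8/5, m_3 = 0.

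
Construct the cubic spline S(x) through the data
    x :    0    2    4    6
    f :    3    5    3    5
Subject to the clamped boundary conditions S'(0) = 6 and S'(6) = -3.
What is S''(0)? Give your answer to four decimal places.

-7.2000

Put m_i = S'' at the i-th knot. Here h = (2, 2, 2) and Δ = (1, -1, 1), so the interior equations h_(i-1)·m_(i-1) + 2(h_(i-1)+h_i)·m_i + h_i·m_(i+1) = 6(Δ_i − Δ_(i-1)) read
  2·m_0 + 8·m_1 + 2·m_2 = 6(Δ_1 - Δ_0) = -12
  2·m_1 + 8·m_2 + 2·m_3 = 6(Δ_2 - Δ_1) = 12
Clamped end conditions give two more equations: 2h_0·m_0 + h_0·m_1 = 6(Δ_0 - S'(0)) = -30 and h_2·m_2 + 2h_2·m_3 = 6(S'(6) - Δ_2) = -24.
Hence m_0 = -36/5, m_1 = -3/5, m_2 = 18/5, m_3 = -39/5.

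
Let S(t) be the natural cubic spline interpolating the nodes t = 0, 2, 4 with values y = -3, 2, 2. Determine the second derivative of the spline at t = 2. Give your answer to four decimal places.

Let m_i = S''(x_i). Step sizes h_i = 2, 2; slopes of the chords Δ_i = (y_(i+1) - y_i)/h_i = 5/2, 0.
  2·m_0 + 8·m_1 + 2·m_2 = 6(Δ_1 - Δ_0) = -15
Natural end conditions: m_0 = m_2 = 0.
Hence m_0 = 0, m_1 = -15/8, m_2 = 0.

-1.8750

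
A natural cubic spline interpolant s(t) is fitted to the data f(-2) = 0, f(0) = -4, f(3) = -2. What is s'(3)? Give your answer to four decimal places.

1.4667

With σ_i denoting the second derivative at x_i, h_i = 2, 3, and Δ_i = (y_(i+1) − y_i)/h_i = -2, 2/3:
  2·σ_0 + 10·σ_1 + 3·σ_2 = 6(Δ_1 - Δ_0) = 16
Natural end conditions: σ_0 = σ_2 = 0.
Solving: σ_0 = 0, σ_1 = 8/5, σ_2 = 0.
On [0, 3], s'(t) = b_1 + 2c_1·t + 3d_1·t² with b_1 = Δ_1 - h_1(2σ_1 + σ_2)/6 = -14/15, c_1 = σ_1/2 = 4/5, d_1 = (σ_2 - σ_1)/(6h_1) = -4/45. So s'(3) = 22/15.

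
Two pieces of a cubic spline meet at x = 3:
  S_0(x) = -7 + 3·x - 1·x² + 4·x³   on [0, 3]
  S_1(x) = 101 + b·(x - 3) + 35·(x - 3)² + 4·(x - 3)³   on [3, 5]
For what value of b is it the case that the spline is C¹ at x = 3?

105

S_0'(x) = 3 - 2·x + 12·x², so S_0'(3) = 105. On the right, S_1'(3) = b, so b = 105.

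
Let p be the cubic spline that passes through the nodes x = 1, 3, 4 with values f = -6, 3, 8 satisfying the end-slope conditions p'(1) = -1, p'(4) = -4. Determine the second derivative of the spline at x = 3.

Let m_i = p''(x_i). Step sizes h_i = 2, 1; slopes of the chords Δ_i = (y_(i+1) - y_i)/h_i = 9/2, 5.
  2·m_0 + 6·m_1 + 1·m_2 = 6(Δ_1 - Δ_0) = 3
Clamped end conditions give two more equations: 2h_0·m_0 + h_0·m_1 = 6(Δ_0 - p'(1)) = 33 and h_1·m_1 + 2h_1·m_2 = 6(p'(4) - Δ_1) = -54.
Solving the tridiagonal system: m_0 = 27/4, m_1 = 3, m_2 = -57/2.

3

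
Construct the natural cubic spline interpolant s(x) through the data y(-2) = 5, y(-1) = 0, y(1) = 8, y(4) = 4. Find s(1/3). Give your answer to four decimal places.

4.5256

Put σ_i = s'' at the i-th knot. Here h = (1, 2, 3) and Δ = (-5, 4, -4/3), so the interior equations h_(i-1)·σ_(i-1) + 2(h_(i-1)+h_i)·σ_i + h_i·σ_(i+1) = 6(Δ_i − Δ_(i-1)) read
  1·σ_0 + 6·σ_1 + 2·σ_2 = 6(Δ_1 - Δ_0) = 54
  2·σ_1 + 10·σ_2 + 3·σ_3 = 6(Δ_2 - Δ_1) = -32
Natural end conditions: σ_0 = σ_3 = 0.
Hence σ_0 = 0, σ_1 = 151/14, σ_2 = -75/14, σ_3 = 0.
On [-1, 1], s(x) = 0 - 59/42·(x + 1) + 151/28·(x + 1)² - 113/84·(x + 1)³.
With (x + 1) = 4/3: s(1/3) = 2566/567.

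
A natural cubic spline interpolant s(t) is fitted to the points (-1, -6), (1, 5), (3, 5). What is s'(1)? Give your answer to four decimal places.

Write M_i for s''(x_i). With h_i = 2, 2 and divided differences Δ_i = 11/2, 0, the continuity of s' gives the tridiagonal system
  2·M_0 + 8·M_1 + 2·M_2 = 6(Δ_1 - Δ_0) = -33
Natural end conditions: M_0 = M_2 = 0.
Forward elimination and back-substitution give M_0 = 0, M_1 = -33/8, M_2 = 0.
On [1, 3], s'(t) = b_1 + 2c_1·(t - 1) + 3d_1·(t - 1)² with b_1 = Δ_1 - h_1(2M_1 + M_2)/6 = 11/4, c_1 = M_1/2 = -33/16, d_1 = (M_2 - M_1)/(6h_1) = 11/32. So s'(1) = 11/4.

2.7500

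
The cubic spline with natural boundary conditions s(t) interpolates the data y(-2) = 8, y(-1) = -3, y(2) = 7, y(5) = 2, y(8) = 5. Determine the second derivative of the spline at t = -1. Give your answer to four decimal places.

Put m_i = s'' at the i-th knot. Here h = (1, 3, 3, 3) and Δ = (-11, 10/3, -5/3, 1), so the interior equations h_(i-1)·m_(i-1) + 2(h_(i-1)+h_i)·m_i + h_i·m_(i+1) = 6(Δ_i − Δ_(i-1)) read
  1·m_0 + 8·m_1 + 3·m_2 = 6(Δ_1 - Δ_0) = 86
  3·m_1 + 12·m_2 + 3·m_3 = 6(Δ_2 - Δ_1) = -30
  3·m_2 + 12·m_3 + 3·m_4 = 6(Δ_3 - Δ_2) = 16
Natural end conditions: m_0 = m_4 = 0.
Solving: m_0 = 0, m_1 = 713/54, m_2 = -530/81, m_3 = 481/162, m_4 = 0.

13.2037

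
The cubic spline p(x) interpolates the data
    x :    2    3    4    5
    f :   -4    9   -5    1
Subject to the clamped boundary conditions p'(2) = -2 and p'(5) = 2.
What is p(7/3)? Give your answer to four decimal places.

-1.0346

Write M_i for p''(x_i). With h_i = 1, 1, 1 and divided differences Δ_i = 13, -14, 6, the continuity of p' gives the tridiagonal system
  1·M_0 + 4·M_1 + 1·M_2 = 6(Δ_1 - Δ_0) = -162
  1·M_1 + 4·M_2 + 1·M_3 = 6(Δ_2 - Δ_1) = 120
Clamped end conditions give two more equations: 2h_0·M_0 + h_0·M_1 = 6(Δ_0 - p'(2)) = 90 and h_2·M_2 + 2h_2·M_3 = 6(p'(5) - Δ_2) = -24.
Solving: M_0 = 1246/15, M_1 = -1142/15, M_2 = 892/15, M_3 = -626/15.
On [2, 3], p(x) = -4 - 2·(x - 2) + 623/15·(x - 2)² - 398/15·(x - 2)³.
With (x - 2) = 1/3: p(7/3) = -419/405.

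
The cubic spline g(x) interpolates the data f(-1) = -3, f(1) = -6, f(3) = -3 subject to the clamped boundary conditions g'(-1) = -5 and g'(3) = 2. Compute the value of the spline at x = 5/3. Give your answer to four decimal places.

Put m_i = g'' at the i-th knot. Here h = (2, 2) and Δ = (-3/2, 3/2), so the interior equations h_(i-1)·m_(i-1) + 2(h_(i-1)+h_i)·m_i + h_i·m_(i+1) = 6(Δ_i − Δ_(i-1)) read
  2·m_0 + 8·m_1 + 2·m_2 = 6(Δ_1 - Δ_0) = 18
Clamped end conditions give two more equations: 2h_0·m_0 + h_0·m_1 = 6(Δ_0 - g'(-1)) = 21 and h_1·m_1 + 2h_1·m_2 = 6(g'(3) - Δ_1) = 3.
Forward elimination and back-substitution give m_0 = 19/4, m_1 = 1, m_2 = 1/4.
On [1, 3], g(x) = -6 + 3/4·(x - 1) + 1/2·(x - 1)² - 1/16·(x - 1)³.
With (x - 1) = 2/3: g(5/3) = -143/27.

-5.2963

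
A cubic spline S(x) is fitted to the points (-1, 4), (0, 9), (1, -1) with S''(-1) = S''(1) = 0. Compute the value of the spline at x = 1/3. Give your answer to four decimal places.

7.0556

Put M_i = S'' at the i-th knot. Here h = (1, 1) and Δ = (5, -10), so the interior equations h_(i-1)·M_(i-1) + 2(h_(i-1)+h_i)·M_i + h_i·M_(i+1) = 6(Δ_i − Δ_(i-1)) read
  1·M_0 + 4·M_1 + 1·M_2 = 6(Δ_1 - Δ_0) = -90
Natural end conditions: M_0 = M_2 = 0.
Solving: M_0 = 0, M_1 = -45/2, M_2 = 0.
On [0, 1], S(x) = 9 - 5/2·x - 45/4·x² + 15/4·x³.
With x = 1/3: S(1/3) = 127/18.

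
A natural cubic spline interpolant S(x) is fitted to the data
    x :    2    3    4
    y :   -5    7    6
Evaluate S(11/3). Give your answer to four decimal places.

7.2963

Let m_i = S''(x_i). Step sizes h_i = 1, 1; slopes of the chords Δ_i = (y_(i+1) - y_i)/h_i = 12, -1.
  1·m_0 + 4·m_1 + 1·m_2 = 6(Δ_1 - Δ_0) = -78
Natural end conditions: m_0 = m_2 = 0.
Solving the tridiagonal system: m_0 = 0, m_1 = -39/2, m_2 = 0.
On [3, 4], S(x) = 7 + 11/2·(x - 3) - 39/4·(x - 3)² + 13/4·(x - 3)³.
With (x - 3) = 2/3: S(11/3) = 197/27.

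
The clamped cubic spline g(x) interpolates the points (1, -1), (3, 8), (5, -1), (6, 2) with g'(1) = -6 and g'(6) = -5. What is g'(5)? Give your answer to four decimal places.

Let m_i = g''(x_i). Step sizes h_i = 2, 2, 1; slopes of the chords Δ_i = (y_(i+1) - y_i)/h_i = 9/2, -9/2, 3.
  2·m_0 + 8·m_1 + 2·m_2 = 6(Δ_1 - Δ_0) = -54
  2·m_1 + 6·m_2 + 1·m_3 = 6(Δ_2 - Δ_1) = 45
Clamped end conditions give two more equations: 2h_0·m_0 + h_0·m_1 = 6(Δ_0 - g'(1)) = 63 and h_2·m_2 + 2h_2·m_3 = 6(g'(6) - Δ_2) = -48.
Solving the tridiagonal system: m_0 = 565/23, m_1 = -811/46, m_2 = 436/23, m_3 = -770/23.
On [5, 6], g'(x) = b_2 + 2c_2·(x - 5) + 3d_2·(x - 5)² with b_2 = Δ_2 - h_2(2m_2 + m_3)/6 = 52/23, c_2 = m_2/2 = 218/23, d_2 = (m_3 - m_2)/(6h_2) = -201/23. So g'(5) = 52/23.

2.2609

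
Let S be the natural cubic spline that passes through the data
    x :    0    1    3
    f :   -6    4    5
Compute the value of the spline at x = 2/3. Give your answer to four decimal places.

Put M_i = S'' at the i-th knot. Here h = (1, 2) and Δ = (10, 1/2), so the interior equations h_(i-1)·M_(i-1) + 2(h_(i-1)+h_i)·M_i + h_i·M_(i+1) = 6(Δ_i − Δ_(i-1)) read
  1·M_0 + 6·M_1 + 2·M_2 = 6(Δ_1 - Δ_0) = -57
Natural end conditions: M_0 = M_2 = 0.
Solving: M_0 = 0, M_1 = -19/2, M_2 = 0.
On [0, 1], S(x) = -6 + 139/12·x + 0·x² - 19/12·x³.
With x = 2/3: S(2/3) = 203/162.

1.2531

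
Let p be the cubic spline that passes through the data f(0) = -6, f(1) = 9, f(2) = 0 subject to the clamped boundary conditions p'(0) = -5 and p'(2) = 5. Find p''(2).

Put σ_i = p'' at the i-th knot. Here h = (1, 1) and Δ = (15, -9), so the interior equations h_(i-1)·σ_(i-1) + 2(h_(i-1)+h_i)·σ_i + h_i·σ_(i+1) = 6(Δ_i − Δ_(i-1)) read
  1·σ_0 + 4·σ_1 + 1·σ_2 = 6(Δ_1 - Δ_0) = -144
Clamped end conditions give two more equations: 2h_0·σ_0 + h_0·σ_1 = 6(Δ_0 - p'(0)) = 120 and h_1·σ_1 + 2h_1·σ_2 = 6(p'(2) - Δ_1) = 84.
Solving the tridiagonal system: σ_0 = 101, σ_1 = -82, σ_2 = 83.

83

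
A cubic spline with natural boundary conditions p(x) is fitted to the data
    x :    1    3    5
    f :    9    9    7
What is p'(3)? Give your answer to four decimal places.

-0.5000

Write m_i for p''(x_i). With h_i = 2, 2 and divided differences Δ_i = 0, -1, the continuity of p' gives the tridiagonal system
  2·m_0 + 8·m_1 + 2·m_2 = 6(Δ_1 - Δ_0) = -6
Natural end conditions: m_0 = m_2 = 0.
Solving the tridiagonal system: m_0 = 0, m_1 = -3/4, m_2 = 0.
On [3, 5], p'(x) = b_1 + 2c_1·(x - 3) + 3d_1·(x - 3)² with b_1 = Δ_1 - h_1(2m_1 + m_2)/6 = -1/2, c_1 = m_1/2 = -3/8, d_1 = (m_2 - m_1)/(6h_1) = 1/16. So p'(3) = -1/2.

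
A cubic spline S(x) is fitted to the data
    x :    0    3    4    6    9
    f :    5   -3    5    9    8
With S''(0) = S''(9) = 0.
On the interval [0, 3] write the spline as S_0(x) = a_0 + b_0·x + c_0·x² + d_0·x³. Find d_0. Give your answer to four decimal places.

Write m_i for S''(x_i). With h_i = 3, 1, 2, 3 and divided differences Δ_i = -8/3, 8, 2, -1/3, the continuity of S' gives the tridiagonal system
  3·m_0 + 8·m_1 + 1·m_2 = 6(Δ_1 - Δ_0) = 64
  1·m_1 + 6·m_2 + 2·m_3 = 6(Δ_2 - Δ_1) = -36
  2·m_2 + 10·m_3 + 3·m_4 = 6(Δ_3 - Δ_2) = -14
Natural end conditions: m_0 = m_4 = 0.
Solving: m_0 = 0, m_1 = 1958/219, m_2 = -1648/219, m_3 = 23/219, m_4 = 0.
On [0, 3], with S_0(x) = a_0 + b_0·x + c_0·x² + d_0·x³: c_0 = m_0/2 = 0, d_0 = (m_1 - m_0)/(6h_0) = 979/1971, b_0 = Δ_0 - h_0(2m_0 + m_1)/6 = -521/73.

0.4967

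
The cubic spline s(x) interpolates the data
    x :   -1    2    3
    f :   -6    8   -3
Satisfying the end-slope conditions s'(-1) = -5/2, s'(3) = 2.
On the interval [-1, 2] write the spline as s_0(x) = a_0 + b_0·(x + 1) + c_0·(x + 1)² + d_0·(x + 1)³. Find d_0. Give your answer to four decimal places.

-2.5440

With σ_i denoting the second derivative at x_i, h_i = 3, 1, and Δ_i = (y_(i+1) − y_i)/h_i = 14/3, -11:
  3·σ_0 + 8·σ_1 + 1·σ_2 = 6(Δ_1 - Δ_0) = -94
Clamped end conditions give two more equations: 2h_0·σ_0 + h_0·σ_1 = 6(Δ_0 - s'(-1)) = 43 and h_1·σ_1 + 2h_1·σ_2 = 6(s'(3) - Δ_1) = 78.
Forward elimination and back-substitution give σ_0 = 481/24, σ_1 = -103/4, σ_2 = 415/8.
On [-1, 2], with s_0(x) = a_0 + b_0·(x + 1) + c_0·(x + 1)² + d_0·(x + 1)³: c_0 = σ_0/2 = 481/48, d_0 = (σ_1 - σ_0)/(6h_0) = -1099/432, b_0 = Δ_0 - h_0(2σ_0 + σ_1)/6 = -5/2.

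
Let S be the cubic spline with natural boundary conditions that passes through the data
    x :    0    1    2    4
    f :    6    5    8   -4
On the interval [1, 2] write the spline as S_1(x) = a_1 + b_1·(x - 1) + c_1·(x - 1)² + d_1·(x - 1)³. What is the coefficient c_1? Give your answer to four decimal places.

4.3043

Let m_i = S''(x_i). Step sizes h_i = 1, 1, 2; slopes of the chords Δ_i = (y_(i+1) - y_i)/h_i = -1, 3, -6.
  1·m_0 + 4·m_1 + 1·m_2 = 6(Δ_1 - Δ_0) = 24
  1·m_1 + 6·m_2 + 2·m_3 = 6(Δ_2 - Δ_1) = -54
Natural end conditions: m_0 = m_3 = 0.
Solving: m_0 = 0, m_1 = 198/23, m_2 = -240/23, m_3 = 0.
On [1, 2], with S_1(x) = a_1 + b_1·(x - 1) + c_1·(x - 1)² + d_1·(x - 1)³: c_1 = m_1/2 = 99/23, d_1 = (m_2 - m_1)/(6h_1) = -73/23, b_1 = Δ_1 - h_1(2m_1 + m_2)/6 = 43/23.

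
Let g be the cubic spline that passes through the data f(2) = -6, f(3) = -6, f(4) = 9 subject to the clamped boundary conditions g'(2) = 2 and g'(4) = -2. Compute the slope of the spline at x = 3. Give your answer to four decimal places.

11.2500

Put m_i = g'' at the i-th knot. Here h = (1, 1) and Δ = (0, 15), so the interior equations h_(i-1)·m_(i-1) + 2(h_(i-1)+h_i)·m_i + h_i·m_(i+1) = 6(Δ_i − Δ_(i-1)) read
  1·m_0 + 4·m_1 + 1·m_2 = 6(Δ_1 - Δ_0) = 90
Clamped end conditions give two more equations: 2h_0·m_0 + h_0·m_1 = 6(Δ_0 - g'(2)) = -12 and h_1·m_1 + 2h_1·m_2 = 6(g'(4) - Δ_1) = -102.
Solving the tridiagonal system: m_0 = -61/2, m_1 = 49, m_2 = -151/2.
On [3, 4], g'(x) = b_1 + 2c_1·(x - 3) + 3d_1·(x - 3)² with b_1 = Δ_1 - h_1(2m_1 + m_2)/6 = 45/4, c_1 = m_1/2 = 49/2, d_1 = (m_2 - m_1)/(6h_1) = -83/4. So g'(3) = 45/4.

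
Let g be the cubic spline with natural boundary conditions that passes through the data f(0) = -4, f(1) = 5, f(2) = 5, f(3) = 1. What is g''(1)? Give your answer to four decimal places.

-12.8000

With M_i denoting the second derivative at x_i, h_i = 1, 1, 1, and Δ_i = (y_(i+1) − y_i)/h_i = 9, 0, -4:
  1·M_0 + 4·M_1 + 1·M_2 = 6(Δ_1 - Δ_0) = -54
  1·M_1 + 4·M_2 + 1·M_3 = 6(Δ_2 - Δ_1) = -24
Natural end conditions: M_0 = M_3 = 0.
Solving: M_0 = 0, M_1 = -64/5, M_2 = -14/5, M_3 = 0.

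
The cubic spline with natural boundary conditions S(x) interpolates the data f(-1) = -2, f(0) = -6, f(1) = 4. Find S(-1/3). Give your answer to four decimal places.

-5.9630

Put m_i = S'' at the i-th knot. Here h = (1, 1) and Δ = (-4, 10), so the interior equations h_(i-1)·m_(i-1) + 2(h_(i-1)+h_i)·m_i + h_i·m_(i+1) = 6(Δ_i − Δ_(i-1)) read
  1·m_0 + 4·m_1 + 1·m_2 = 6(Δ_1 - Δ_0) = 84
Natural end conditions: m_0 = m_2 = 0.
Hence m_0 = 0, m_1 = 21, m_2 = 0.
On [-1, 0], S(x) = -2 - 15/2·(x + 1) + 0·(x + 1)² + 7/2·(x + 1)³.
With (x + 1) = 2/3: S(-1/3) = -161/27.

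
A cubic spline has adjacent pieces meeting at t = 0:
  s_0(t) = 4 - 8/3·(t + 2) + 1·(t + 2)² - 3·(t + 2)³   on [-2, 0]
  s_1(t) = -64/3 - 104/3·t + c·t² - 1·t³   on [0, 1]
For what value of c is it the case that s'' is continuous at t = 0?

-17

s_0''(t) = 2 - 18·(t + 2), so s_0''(0) = -34. On the right, s_1''(0) = 2c, so c = -17.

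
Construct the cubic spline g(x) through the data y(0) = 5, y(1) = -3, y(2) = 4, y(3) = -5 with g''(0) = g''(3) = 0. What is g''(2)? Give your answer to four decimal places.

Write σ_i for g''(x_i). With h_i = 1, 1, 1 and divided differences Δ_i = -8, 7, -9, the continuity of g' gives the tridiagonal system
  1·σ_0 + 4·σ_1 + 1·σ_2 = 6(Δ_1 - Δ_0) = 90
  1·σ_1 + 4·σ_2 + 1·σ_3 = 6(Δ_2 - Δ_1) = -96
Natural end conditions: σ_0 = σ_3 = 0.
Forward elimination and back-substitution give σ_0 = 0, σ_1 = 152/5, σ_2 = -158/5, σ_3 = 0.

-31.6000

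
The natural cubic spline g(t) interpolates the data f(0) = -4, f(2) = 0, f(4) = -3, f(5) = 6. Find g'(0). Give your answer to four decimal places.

3.9091

With M_i denoting the second derivative at x_i, h_i = 2, 2, 1, and Δ_i = (y_(i+1) − y_i)/h_i = 2, -3/2, 9:
  2·M_0 + 8·M_1 + 2·M_2 = 6(Δ_1 - Δ_0) = -21
  2·M_1 + 6·M_2 + 1·M_3 = 6(Δ_2 - Δ_1) = 63
Natural end conditions: M_0 = M_3 = 0.
Hence M_0 = 0, M_1 = -63/11, M_2 = 273/22, M_3 = 0.
On [0, 2], g'(t) = b_0 + 2c_0·t + 3d_0·t² with b_0 = Δ_0 - h_0(2M_0 + M_1)/6 = 43/11, c_0 = M_0/2 = 0, d_0 = (M_1 - M_0)/(6h_0) = -21/44. So g'(0) = 43/11.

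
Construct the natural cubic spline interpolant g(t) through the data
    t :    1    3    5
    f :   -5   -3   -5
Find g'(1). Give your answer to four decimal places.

Put m_i = g'' at the i-th knot. Here h = (2, 2) and Δ = (1, -1), so the interior equations h_(i-1)·m_(i-1) + 2(h_(i-1)+h_i)·m_i + h_i·m_(i+1) = 6(Δ_i − Δ_(i-1)) read
  2·m_0 + 8·m_1 + 2·m_2 = 6(Δ_1 - Δ_0) = -12
Natural end conditions: m_0 = m_2 = 0.
Forward elimination and back-substitution give m_0 = 0, m_1 = -3/2, m_2 = 0.
On [1, 3], g'(t) = b_0 + 2c_0·(t - 1) + 3d_0·(t - 1)² with b_0 = Δ_0 - h_0(2m_0 + m_1)/6 = 3/2, c_0 = m_0/2 = 0, d_0 = (m_1 - m_0)/(6h_0) = -1/8. So g'(1) = 3/2.

1.5000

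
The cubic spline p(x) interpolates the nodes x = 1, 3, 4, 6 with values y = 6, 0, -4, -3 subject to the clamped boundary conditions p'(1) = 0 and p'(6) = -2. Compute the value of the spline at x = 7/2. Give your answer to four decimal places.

Write M_i for p''(x_i). With h_i = 2, 1, 2 and divided differences Δ_i = -3, -4, 1/2, the continuity of p' gives the tridiagonal system
  2·M_0 + 6·M_1 + 1·M_2 = 6(Δ_1 - Δ_0) = -6
  1·M_1 + 6·M_2 + 2·M_3 = 6(Δ_2 - Δ_1) = 27
Clamped end conditions give two more equations: 2h_0·M_0 + h_0·M_1 = 6(Δ_0 - p'(1)) = -18 and h_2·M_2 + 2h_2·M_3 = 6(p'(6) - Δ_2) = -15.
Forward elimination and back-substitution give M_0 = -131/32, M_1 = -13/16, M_2 = 113/16, M_3 = -233/32.
On [3, 4], p(x) = 0 - 157/32·(x - 3) - 13/32·(x - 3)² + 21/16·(x - 3)³.
With (x - 3) = 1/2: p(7/2) = -153/64.

-2.3906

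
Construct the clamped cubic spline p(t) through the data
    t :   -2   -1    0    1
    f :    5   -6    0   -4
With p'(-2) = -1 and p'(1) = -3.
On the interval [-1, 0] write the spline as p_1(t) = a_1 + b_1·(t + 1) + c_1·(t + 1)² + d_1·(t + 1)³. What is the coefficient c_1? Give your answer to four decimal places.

23.3333

Write m_i for p''(x_i). With h_i = 1, 1, 1 and divided differences Δ_i = -11, 6, -4, the continuity of p' gives the tridiagonal system
  1·m_0 + 4·m_1 + 1·m_2 = 6(Δ_1 - Δ_0) = 102
  1·m_1 + 4·m_2 + 1·m_3 = 6(Δ_2 - Δ_1) = -60
Clamped end conditions give two more equations: 2h_0·m_0 + h_0·m_1 = 6(Δ_0 - p'(-2)) = -60 and h_2·m_2 + 2h_2·m_3 = 6(p'(1) - Δ_2) = 6.
Hence m_0 = -160/3, m_1 = 140/3, m_2 = -94/3, m_3 = 56/3.
On [-1, 0], with p_1(t) = a_1 + b_1·(t + 1) + c_1·(t + 1)² + d_1·(t + 1)³: c_1 = m_1/2 = 70/3, d_1 = (m_2 - m_1)/(6h_1) = -13, b_1 = Δ_1 - h_1(2m_1 + m_2)/6 = -13/3.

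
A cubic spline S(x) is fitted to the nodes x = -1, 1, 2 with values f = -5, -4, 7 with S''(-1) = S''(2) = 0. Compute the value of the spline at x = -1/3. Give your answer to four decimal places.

-6.7407

Let σ_i = S''(x_i). Step sizes h_i = 2, 1; slopes of the chords Δ_i = (y_(i+1) - y_i)/h_i = 1/2, 11.
  2·σ_0 + 6·σ_1 + 1·σ_2 = 6(Δ_1 - Δ_0) = 63
Natural end conditions: σ_0 = σ_2 = 0.
Hence σ_0 = 0, σ_1 = 21/2, σ_2 = 0.
On [-1, 1], S(x) = -5 - 3·(x + 1) + 0·(x + 1)² + 7/8·(x + 1)³.
With (x + 1) = 2/3: S(-1/3) = -182/27.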